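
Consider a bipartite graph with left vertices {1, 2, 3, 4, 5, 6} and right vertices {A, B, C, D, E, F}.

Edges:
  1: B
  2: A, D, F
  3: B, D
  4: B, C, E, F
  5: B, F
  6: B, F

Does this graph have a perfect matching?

The set {1, 5, 6} has only 2 neighbours ({B, F}), so by Hall's theorem at most 5 of the 6 left vertices can be matched.
Hence no matching covers every left vertex.

No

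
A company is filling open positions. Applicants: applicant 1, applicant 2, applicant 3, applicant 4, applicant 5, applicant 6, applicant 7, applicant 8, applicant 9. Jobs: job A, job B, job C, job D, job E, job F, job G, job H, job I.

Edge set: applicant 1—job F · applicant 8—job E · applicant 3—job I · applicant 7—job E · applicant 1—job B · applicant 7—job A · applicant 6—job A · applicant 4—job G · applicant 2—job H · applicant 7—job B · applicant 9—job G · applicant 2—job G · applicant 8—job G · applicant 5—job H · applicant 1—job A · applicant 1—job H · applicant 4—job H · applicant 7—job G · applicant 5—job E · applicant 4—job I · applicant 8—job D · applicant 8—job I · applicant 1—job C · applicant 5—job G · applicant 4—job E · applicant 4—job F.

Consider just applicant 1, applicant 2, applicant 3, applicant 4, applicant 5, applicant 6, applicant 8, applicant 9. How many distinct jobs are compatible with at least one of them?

The union of neighbours of {applicant 1, applicant 2, applicant 3, applicant 4, applicant 5, applicant 6, applicant 8, applicant 9} is {job A, job B, job C, job D, job E, job F, job G, job H, job I}, which has 9 elements.
Since |N(S)| = 9 ≥ |S| = 8, Hall's condition holds for this subset.

9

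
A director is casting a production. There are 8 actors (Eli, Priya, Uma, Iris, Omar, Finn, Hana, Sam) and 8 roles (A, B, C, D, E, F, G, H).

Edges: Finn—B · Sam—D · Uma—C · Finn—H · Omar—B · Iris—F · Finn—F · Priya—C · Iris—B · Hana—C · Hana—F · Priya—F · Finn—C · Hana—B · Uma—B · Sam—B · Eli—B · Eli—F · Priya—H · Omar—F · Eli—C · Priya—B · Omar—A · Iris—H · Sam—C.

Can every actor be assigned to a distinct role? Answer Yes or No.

No

The set {Eli, Priya, Uma, Iris, Finn, Hana} has only 4 neighbours ({B, C, F, H}), so by Hall's theorem at most 6 of the 8 actors can be matched.
Hence no matching covers every actor.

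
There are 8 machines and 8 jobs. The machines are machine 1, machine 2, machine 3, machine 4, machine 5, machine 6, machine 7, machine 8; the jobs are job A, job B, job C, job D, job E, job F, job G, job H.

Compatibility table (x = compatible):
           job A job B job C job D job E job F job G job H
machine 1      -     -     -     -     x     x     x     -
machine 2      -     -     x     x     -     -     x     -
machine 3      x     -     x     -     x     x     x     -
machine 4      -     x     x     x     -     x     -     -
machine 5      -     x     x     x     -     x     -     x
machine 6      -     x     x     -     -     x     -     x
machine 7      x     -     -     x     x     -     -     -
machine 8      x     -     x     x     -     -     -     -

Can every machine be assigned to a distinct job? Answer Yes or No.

For example, pair machine 1–job E, machine 2–job G, machine 3–job C, machine 4–job F, machine 5–job H, machine 6–job B, machine 7–job D, machine 8–job A.
All 8 machines are covered.

Yes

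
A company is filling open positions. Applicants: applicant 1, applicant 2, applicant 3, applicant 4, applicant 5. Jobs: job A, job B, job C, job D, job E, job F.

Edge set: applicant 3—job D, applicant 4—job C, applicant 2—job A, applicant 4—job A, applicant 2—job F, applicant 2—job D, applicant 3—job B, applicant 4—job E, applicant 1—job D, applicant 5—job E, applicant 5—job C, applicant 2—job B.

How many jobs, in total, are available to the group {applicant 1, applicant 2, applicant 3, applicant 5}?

The union of neighbours of {applicant 1, applicant 2, applicant 3, applicant 5} is {job A, job B, job C, job D, job E, job F}, which has 6 elements.
Since |N(S)| = 6 ≥ |S| = 4, Hall's condition holds for this subset.

6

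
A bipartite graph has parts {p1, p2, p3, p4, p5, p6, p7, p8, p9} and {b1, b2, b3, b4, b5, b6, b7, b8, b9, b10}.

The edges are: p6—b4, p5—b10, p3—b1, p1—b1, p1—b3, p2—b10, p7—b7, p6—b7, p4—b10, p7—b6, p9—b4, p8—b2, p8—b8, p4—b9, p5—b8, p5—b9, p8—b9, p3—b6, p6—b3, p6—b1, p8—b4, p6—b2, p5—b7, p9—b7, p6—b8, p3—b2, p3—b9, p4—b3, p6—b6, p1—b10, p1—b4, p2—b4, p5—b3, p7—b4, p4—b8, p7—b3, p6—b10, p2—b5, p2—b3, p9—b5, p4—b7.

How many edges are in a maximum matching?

9

One maximum matching: p1–b3, p2–b4, p3–b2, p4–b10, p5–b7, p6–b1, p7–b6, p8–b8, p9–b5.
All 9 left vertices are matched, so no larger matching exists.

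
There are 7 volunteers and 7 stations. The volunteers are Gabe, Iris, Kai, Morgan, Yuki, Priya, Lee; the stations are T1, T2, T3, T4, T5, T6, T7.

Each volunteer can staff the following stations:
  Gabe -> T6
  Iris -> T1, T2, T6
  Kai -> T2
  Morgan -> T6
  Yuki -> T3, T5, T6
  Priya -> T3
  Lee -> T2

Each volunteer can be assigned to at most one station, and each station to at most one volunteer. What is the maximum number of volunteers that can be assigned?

One maximum matching: Gabe–T6, Iris–T1, Kai–T2, Yuki–T5, Priya–T3.
The set {Gabe, Kai, Morgan, Lee} has only 2 neighbours ({T2, T6}), so by Hall's theorem at most 5 of the 7 volunteers can be matched.

5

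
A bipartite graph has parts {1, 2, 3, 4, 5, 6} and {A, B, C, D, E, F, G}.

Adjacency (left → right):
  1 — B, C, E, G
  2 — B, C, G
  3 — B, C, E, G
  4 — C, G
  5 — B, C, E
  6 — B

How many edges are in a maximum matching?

A valid assignment of size 4: 1–G, 2–B, 3–E, 4–C.
The set {1, 2, 3, 4, 5, 6} has only 4 neighbours ({B, C, E, G}), so by Hall's theorem at most 4 of the 6 left vertices can be matched.

4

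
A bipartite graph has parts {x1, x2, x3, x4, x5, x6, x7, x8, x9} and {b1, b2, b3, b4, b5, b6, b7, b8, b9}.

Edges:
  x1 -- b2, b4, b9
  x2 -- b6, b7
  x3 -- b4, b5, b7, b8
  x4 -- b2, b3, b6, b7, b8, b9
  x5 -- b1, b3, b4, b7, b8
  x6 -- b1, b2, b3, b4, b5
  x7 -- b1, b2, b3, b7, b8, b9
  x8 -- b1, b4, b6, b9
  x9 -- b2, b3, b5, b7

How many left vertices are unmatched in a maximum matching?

0

One maximum matching: x1-b9, x2-b6, x3-b5, x4-b7, x5-b8, x6-b1, x7-b2, x8-b4, x9-b3.
All 9 left vertices are matched, so no larger matching exists.
That matches 9 of the 9, leaving 0 unmatched; no matching can do better.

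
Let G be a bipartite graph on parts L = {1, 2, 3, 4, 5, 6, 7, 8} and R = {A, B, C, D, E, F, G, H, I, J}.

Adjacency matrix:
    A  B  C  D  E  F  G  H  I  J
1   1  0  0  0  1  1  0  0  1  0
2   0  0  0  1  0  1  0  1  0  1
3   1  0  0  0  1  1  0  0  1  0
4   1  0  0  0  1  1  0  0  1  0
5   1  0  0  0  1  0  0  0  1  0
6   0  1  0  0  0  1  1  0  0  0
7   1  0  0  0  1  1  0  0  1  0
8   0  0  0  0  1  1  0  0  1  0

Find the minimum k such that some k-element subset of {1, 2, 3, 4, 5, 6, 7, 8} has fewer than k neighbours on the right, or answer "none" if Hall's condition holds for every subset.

5

Take S = {1, 3, 4, 5, 7}. Its neighbourhood is {A, E, F, I}, so |N(S)| = 4 < |S| = 5.
Every subset of size less than 5 has at least as many neighbours as members, so 5 is the minimum.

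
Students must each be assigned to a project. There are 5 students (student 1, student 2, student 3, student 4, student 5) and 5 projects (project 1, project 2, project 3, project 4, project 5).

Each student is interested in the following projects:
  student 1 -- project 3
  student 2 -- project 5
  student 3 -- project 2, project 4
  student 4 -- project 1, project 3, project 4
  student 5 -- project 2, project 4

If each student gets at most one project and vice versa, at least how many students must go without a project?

One maximum matching: student 1–project 3, student 2–project 5, student 3–project 2, student 4–project 1, student 5–project 4.
All 5 students are matched, so no larger matching exists.
That matches 5 of the 5, leaving 0 unmatched; no matching can do better.

0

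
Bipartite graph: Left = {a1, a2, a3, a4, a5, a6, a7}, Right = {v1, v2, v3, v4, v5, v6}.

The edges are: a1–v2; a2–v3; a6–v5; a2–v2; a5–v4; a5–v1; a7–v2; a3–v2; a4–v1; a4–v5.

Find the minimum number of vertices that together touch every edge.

5

The 5 edges a1–v2, a2–v3, a4–v1, a5–v4, a6–v5 form a matching, so any vertex cover needs at least 5 vertices (one per matched edge).
Conversely {a2, a4, a5, a6, v2} meets every edge and has exactly 5 vertices, so 5 is optimal.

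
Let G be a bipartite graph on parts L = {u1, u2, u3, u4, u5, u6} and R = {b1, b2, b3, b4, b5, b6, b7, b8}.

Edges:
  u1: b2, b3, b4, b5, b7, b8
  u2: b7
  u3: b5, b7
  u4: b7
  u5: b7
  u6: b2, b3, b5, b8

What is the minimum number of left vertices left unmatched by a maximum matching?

2

A valid assignment of size 4: u1–b8, u2–b7, u3–b5, u6–b3.
The set {u2, u4, u5} has only 1 neighbour ({b7}), so by Hall's theorem at most 4 of the 6 left vertices can be matched.
That matches 4 of the 6, leaving 2 unmatched; no matching can do better.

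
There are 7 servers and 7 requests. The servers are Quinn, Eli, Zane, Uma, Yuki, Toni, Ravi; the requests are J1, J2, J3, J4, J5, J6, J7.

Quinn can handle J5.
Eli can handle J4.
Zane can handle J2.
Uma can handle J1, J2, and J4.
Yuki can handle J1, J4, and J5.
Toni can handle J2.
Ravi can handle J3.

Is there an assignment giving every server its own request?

The set {Quinn, Eli, Zane, Uma, Yuki, Toni} has only 4 neighbours ({J1, J2, J4, J5}), so by Hall's theorem at most 5 of the 7 servers can be matched.
Hence no matching covers every server.

No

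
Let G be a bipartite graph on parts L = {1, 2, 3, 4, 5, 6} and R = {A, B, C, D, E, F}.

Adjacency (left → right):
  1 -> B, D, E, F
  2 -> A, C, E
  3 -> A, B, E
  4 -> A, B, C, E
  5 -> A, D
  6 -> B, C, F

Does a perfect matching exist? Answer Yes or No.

A valid assignment of size 6: 1–F, 2–C, 3–A, 4–E, 5–D, 6–B.
All 6 left vertices are covered.

Yes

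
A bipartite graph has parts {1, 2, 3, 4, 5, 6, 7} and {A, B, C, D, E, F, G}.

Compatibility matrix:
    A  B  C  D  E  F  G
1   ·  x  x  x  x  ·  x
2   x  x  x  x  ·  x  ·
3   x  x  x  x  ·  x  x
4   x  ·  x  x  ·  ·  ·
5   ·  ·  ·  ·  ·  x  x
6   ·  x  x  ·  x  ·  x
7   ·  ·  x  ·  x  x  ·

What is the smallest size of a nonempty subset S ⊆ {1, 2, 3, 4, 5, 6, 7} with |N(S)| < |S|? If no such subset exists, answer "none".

none

A matching saturating every left vertex exists, for instance 1→G, 2→B, 3→A, 4→D, 5→F, 6→C, 7→E.
By Hall's marriage theorem, this means |N(S)| ≥ |S| for every subset S, so no violating subset exists.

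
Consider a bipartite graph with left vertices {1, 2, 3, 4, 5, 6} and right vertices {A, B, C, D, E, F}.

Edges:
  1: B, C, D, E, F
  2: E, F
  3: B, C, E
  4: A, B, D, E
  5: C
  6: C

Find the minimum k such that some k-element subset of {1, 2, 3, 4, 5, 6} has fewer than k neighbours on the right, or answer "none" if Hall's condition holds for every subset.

Take S = {5, 6}. Its neighbourhood is {C}, so |N(S)| = 1 < |S| = 2.
No single vertex violates Hall's condition since each has at least one neighbour, so 2 is the minimum.

2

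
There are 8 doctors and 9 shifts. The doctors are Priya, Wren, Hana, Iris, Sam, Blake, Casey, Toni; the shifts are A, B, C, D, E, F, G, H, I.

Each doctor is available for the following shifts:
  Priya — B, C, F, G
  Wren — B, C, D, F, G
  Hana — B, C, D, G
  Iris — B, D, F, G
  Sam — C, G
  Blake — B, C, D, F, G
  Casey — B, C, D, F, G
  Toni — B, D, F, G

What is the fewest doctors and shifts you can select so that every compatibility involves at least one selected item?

5

The 5 edges Priya–B, Wren–G, Hana–D, Iris–F, Sam–C form a matching, so any vertex cover needs at least 5 vertices (one per matched edge).
Conversely {B, C, D, F, G} meets every edge and has exactly 5 vertices, so 5 is optimal.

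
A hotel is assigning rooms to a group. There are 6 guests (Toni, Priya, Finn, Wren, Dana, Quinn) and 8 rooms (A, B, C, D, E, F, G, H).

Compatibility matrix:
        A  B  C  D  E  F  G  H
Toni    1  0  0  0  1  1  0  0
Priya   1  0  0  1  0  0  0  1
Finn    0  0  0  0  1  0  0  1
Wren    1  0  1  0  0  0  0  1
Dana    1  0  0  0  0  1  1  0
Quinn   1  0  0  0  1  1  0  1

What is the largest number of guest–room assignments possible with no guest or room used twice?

A valid assignment of size 6: Toni–F, Priya–D, Finn–E, Wren–C, Dana–G, Quinn–H.
This saturates every guest, so 6 is the maximum.

6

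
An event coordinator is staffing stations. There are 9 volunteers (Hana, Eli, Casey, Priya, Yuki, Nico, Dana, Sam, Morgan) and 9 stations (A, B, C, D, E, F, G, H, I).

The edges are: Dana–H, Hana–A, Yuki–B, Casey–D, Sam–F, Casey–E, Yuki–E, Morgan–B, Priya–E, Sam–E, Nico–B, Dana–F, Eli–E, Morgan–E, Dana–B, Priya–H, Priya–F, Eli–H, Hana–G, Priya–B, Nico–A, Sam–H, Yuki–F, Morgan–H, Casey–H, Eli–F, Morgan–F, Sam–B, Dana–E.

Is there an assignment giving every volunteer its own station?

No

The set {Eli, Priya, Yuki, Dana, Sam, Morgan} has only 4 neighbours ({B, E, F, H}), so by Hall's theorem at most 7 of the 9 volunteers can be matched.
Hence no matching covers every volunteer.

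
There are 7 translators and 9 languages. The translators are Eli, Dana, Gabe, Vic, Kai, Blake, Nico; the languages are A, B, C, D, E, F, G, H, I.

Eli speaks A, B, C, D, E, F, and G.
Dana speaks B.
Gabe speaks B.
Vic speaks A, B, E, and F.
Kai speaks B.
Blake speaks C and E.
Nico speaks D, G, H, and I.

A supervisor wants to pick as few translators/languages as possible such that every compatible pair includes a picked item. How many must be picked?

The 5 edges Eli–A, Dana–B, Vic–F, Blake–E, Nico–G form a matching, so any vertex cover needs at least 5 vertices (one per matched edge).
Conversely {Eli, Vic, Blake, Nico, B} meets every edge and has exactly 5 vertices, so 5 is optimal.

5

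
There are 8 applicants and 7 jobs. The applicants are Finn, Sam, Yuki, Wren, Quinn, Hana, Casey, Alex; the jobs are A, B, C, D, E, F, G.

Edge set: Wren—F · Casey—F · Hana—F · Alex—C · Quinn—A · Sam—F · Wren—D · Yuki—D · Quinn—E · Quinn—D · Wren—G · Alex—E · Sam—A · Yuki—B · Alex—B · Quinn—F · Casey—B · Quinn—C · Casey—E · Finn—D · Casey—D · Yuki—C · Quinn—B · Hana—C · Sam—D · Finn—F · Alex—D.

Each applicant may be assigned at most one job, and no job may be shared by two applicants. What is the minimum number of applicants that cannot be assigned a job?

For example, pair Finn–D, Sam–A, Yuki–C, Wren–G, Quinn–E, Hana–F, Casey–B.
The set {Finn, Sam, Yuki, Quinn, Hana, Casey, Alex} has only 6 neighbours ({A, B, C, D, E, F}), so by Hall's theorem at most 7 of the 8 applicants can be matched.
That matches 7 of the 8, leaving 1 unmatched; no matching can do better.

1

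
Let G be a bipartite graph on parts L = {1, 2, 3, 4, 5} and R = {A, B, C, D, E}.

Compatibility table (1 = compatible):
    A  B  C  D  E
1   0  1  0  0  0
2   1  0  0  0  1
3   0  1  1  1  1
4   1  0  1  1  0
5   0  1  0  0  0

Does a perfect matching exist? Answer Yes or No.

No

The set {1, 5} has only 1 neighbour ({B}), so by Hall's theorem at most 4 of the 5 left vertices can be matched.
Hence no matching covers every left vertex.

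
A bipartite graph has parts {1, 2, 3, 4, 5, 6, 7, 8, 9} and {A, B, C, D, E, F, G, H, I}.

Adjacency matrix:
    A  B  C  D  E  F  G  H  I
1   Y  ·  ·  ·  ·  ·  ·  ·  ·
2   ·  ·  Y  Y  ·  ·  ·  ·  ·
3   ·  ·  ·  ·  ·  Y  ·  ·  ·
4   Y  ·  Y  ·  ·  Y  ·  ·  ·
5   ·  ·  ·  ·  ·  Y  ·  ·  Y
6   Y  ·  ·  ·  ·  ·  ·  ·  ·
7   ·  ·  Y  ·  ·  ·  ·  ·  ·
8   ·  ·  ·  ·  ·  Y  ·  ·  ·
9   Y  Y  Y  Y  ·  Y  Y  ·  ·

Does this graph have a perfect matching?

No

The set {1, 3, 4, 6, 7, 8} has only 3 neighbours ({A, C, F}), so by Hall's theorem at most 6 of the 9 left vertices can be matched.
Hence no matching covers every left vertex.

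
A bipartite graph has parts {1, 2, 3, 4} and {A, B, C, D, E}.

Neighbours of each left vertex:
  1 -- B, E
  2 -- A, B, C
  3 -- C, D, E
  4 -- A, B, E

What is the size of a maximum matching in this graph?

4

For example, pair 1-E, 2-A, 3-C, 4-B.
All 4 left vertices are matched, so no larger matching exists.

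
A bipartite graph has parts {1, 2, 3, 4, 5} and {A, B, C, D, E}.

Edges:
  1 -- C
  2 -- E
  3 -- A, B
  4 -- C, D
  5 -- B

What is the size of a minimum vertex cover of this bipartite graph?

A maximum matching has 5 edges (e.g. 1–C, 2–E, 3–A, 4–D, 5–B).
By König's theorem the minimum vertex cover has the same size. One such cover is {1, 2, 3, 4, 5}.

5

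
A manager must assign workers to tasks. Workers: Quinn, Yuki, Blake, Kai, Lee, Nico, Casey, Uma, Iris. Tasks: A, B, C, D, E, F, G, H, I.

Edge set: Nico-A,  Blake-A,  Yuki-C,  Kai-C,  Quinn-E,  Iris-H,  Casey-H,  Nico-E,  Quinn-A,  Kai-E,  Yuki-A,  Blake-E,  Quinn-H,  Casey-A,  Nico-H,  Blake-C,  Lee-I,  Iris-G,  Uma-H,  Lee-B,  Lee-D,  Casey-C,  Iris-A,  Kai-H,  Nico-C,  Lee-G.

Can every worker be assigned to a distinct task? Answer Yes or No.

The set {Quinn, Yuki, Blake, Kai, Nico, Casey, Uma} has only 4 neighbours ({A, C, E, H}), so by Hall's theorem at most 6 of the 9 workers can be matched.
Hence no matching covers every worker.

No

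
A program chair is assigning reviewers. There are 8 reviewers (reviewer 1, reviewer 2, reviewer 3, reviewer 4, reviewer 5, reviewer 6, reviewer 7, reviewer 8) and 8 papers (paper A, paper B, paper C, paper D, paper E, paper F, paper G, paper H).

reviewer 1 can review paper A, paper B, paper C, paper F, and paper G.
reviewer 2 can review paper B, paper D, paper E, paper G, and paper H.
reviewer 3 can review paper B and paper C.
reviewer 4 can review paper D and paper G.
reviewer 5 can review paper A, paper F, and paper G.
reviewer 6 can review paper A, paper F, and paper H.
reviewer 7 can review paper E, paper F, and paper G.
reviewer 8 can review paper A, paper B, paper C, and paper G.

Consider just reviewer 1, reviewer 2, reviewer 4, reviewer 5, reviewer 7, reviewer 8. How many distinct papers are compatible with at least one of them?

The union of neighbours of {reviewer 1, reviewer 2, reviewer 4, reviewer 5, reviewer 7, reviewer 8} is {paper A, paper B, paper C, paper D, paper E, paper F, paper G, paper H}, which has 8 elements.
Since |N(S)| = 8 ≥ |S| = 6, Hall's condition holds for this subset.

8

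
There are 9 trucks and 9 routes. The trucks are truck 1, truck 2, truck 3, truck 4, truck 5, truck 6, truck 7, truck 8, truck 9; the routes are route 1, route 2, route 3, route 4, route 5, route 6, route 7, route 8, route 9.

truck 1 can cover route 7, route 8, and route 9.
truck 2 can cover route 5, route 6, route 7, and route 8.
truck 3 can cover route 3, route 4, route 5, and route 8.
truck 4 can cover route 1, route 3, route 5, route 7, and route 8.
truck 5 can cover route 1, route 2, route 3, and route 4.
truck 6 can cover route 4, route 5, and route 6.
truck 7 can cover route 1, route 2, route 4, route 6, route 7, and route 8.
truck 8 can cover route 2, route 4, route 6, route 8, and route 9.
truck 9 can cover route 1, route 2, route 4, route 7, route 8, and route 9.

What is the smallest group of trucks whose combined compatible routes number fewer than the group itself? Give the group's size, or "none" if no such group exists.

none

A matching saturating every truck exists, for instance truck 1→route 9, truck 2→route 6, truck 3→route 3, truck 4→route 7, truck 5→route 1, truck 6→route 5, truck 7→route 8, truck 8→route 2, truck 9→route 4.
By Hall's marriage theorem, this means |N(S)| ≥ |S| for every subset S, so no violating subset exists.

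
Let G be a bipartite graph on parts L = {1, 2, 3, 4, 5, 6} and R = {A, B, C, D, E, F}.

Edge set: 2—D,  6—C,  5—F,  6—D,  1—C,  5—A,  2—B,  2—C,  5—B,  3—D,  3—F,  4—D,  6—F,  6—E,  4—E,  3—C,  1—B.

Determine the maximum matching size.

One maximum matching: 1–C, 2–B, 3–F, 4–D, 5–A, 6–E.
All 6 left vertices are matched, so no larger matching exists.

6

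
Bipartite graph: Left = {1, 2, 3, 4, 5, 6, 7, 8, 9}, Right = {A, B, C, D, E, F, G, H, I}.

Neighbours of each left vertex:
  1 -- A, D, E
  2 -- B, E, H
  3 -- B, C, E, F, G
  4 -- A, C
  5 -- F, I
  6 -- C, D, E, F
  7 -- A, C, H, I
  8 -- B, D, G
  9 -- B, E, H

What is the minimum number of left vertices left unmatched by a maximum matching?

A valid assignment of size 9: 1–D, 2–H, 3–E, 4–A, 5–F, 6–C, 7–I, 8–G, 9–B.
This saturates every left vertex, so 9 is the maximum.
That matches 9 of the 9, leaving 0 unmatched; no matching can do better.

0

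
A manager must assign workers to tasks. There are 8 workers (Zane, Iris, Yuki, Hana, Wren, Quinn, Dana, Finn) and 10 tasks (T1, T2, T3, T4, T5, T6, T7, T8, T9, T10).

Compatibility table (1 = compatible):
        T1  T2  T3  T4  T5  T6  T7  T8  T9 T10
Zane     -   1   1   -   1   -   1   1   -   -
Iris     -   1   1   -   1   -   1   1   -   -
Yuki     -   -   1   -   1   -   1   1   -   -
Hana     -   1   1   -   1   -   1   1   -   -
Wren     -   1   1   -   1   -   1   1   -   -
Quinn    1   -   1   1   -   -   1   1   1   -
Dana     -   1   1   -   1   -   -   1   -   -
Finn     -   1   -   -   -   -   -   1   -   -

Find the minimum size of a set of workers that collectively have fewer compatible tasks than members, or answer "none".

Take S = {Zane, Iris, Yuki, Hana, Wren, Dana}. Its neighbourhood is {T2, T3, T5, T7, T8}, so |N(S)| = 5 < |S| = 6.
Every subset of size less than 6 has at least as many neighbours as members, so 6 is the minimum.

6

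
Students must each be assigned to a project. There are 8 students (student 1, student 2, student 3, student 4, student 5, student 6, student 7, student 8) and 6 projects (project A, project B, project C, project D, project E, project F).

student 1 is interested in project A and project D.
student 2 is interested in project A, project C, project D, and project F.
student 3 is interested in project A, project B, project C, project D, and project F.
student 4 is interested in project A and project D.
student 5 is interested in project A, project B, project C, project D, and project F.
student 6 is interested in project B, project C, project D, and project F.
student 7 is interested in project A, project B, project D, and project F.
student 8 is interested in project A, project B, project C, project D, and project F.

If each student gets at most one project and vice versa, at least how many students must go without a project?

3

One maximum matching: student 1–project D, student 2–project C, student 3–project B, student 4–project A, student 5–project F.
The set {student 1, student 2, student 3, student 4, student 5, student 6, student 7, student 8} has only 5 neighbours ({project A, project B, project C, project D, project F}), so by Hall's theorem at most 5 of the 8 students can be matched.
That matches 5 of the 8, leaving 3 unmatched; no matching can do better.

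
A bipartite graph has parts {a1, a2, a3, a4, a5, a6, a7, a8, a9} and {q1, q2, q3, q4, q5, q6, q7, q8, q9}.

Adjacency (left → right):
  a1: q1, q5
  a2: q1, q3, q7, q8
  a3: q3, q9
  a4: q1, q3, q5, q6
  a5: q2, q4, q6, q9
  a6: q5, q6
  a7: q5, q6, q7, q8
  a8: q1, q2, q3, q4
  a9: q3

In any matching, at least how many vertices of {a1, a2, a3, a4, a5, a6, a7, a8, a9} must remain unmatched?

0

For example, pair a1-q1, a2-q7, a3-q9, a4-q6, a5-q2, a6-q5, a7-q8, a8-q4, a9-q3.
This saturates every left vertex, so 9 is the maximum.
That matches 9 of the 9, leaving 0 unmatched; no matching can do better.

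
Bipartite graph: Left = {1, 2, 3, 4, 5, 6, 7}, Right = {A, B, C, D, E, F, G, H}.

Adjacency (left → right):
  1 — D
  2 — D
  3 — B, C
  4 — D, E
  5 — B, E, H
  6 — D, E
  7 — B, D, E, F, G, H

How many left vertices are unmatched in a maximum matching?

For example, pair 1-D, 3-C, 4-E, 5-B, 7-G.
The set {1, 2, 4, 6} has only 2 neighbours ({D, E}), so by Hall's theorem at most 5 of the 7 left vertices can be matched.
That matches 5 of the 7, leaving 2 unmatched; no matching can do better.

2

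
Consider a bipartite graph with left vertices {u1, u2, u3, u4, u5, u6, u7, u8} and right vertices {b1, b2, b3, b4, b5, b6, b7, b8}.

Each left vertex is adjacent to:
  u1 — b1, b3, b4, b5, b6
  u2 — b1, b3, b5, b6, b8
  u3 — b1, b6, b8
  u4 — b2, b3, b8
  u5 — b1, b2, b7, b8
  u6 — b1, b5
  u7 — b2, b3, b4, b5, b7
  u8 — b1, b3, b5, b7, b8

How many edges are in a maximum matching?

One maximum matching: u1–b4, u2–b8, u3–b6, u4–b3, u5–b2, u6–b1, u7–b5, u8–b7.
This saturates every left vertex, so 8 is the maximum.

8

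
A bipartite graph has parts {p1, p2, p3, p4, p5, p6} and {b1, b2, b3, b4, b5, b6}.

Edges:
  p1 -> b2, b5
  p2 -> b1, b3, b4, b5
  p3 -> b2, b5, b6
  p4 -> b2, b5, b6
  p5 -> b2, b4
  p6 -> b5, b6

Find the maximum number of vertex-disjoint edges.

5

A valid assignment of size 5: p1–b2, p2–b3, p3–b6, p4–b5, p5–b4.
The set {p1, p3, p4, p6} has only 3 neighbours ({b2, b5, b6}), so by Hall's theorem at most 5 of the 6 left vertices can be matched.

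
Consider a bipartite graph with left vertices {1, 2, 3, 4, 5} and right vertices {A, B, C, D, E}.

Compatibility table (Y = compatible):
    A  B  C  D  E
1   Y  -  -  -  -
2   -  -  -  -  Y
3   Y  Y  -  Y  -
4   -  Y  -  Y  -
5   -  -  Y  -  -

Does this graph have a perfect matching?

Yes

For example, pair 1→A, 2→E, 3→D, 4→B, 5→C.
Every left vertex is matched, so this is a perfect matching.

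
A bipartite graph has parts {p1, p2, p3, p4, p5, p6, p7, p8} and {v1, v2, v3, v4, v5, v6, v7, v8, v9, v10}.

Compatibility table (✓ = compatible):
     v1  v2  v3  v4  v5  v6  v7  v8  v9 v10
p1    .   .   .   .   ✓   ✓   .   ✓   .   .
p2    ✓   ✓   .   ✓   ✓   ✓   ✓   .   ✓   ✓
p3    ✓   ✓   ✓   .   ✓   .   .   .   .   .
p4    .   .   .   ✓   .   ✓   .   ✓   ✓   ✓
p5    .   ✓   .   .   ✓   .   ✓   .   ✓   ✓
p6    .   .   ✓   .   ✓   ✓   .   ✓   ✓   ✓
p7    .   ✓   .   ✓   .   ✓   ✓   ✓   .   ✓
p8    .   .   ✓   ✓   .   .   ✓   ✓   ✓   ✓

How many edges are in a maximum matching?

8

One maximum matching: p1–v6, p2–v10, p3–v1, p4–v4, p5–v9, p6–v3, p7–v2, p8–v8.
This saturates every left vertex, so 8 is the maximum.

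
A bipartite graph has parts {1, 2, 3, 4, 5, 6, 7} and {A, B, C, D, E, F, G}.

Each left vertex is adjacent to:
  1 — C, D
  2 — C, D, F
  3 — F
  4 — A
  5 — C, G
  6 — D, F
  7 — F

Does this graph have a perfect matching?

The set {1, 2, 3, 6, 7} has only 3 neighbours ({C, D, F}), so by Hall's theorem at most 5 of the 7 left vertices can be matched.
Hence no matching covers every left vertex.

No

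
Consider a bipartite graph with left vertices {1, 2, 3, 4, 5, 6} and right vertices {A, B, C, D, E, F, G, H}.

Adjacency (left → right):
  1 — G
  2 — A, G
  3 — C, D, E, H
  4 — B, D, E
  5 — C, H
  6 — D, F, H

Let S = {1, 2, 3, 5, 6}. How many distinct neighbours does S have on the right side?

The union of neighbours of {1, 2, 3, 5, 6} is {A, C, D, E, F, G, H}, which has 7 elements.
Since |N(S)| = 7 ≥ |S| = 5, Hall's condition holds for this subset.

7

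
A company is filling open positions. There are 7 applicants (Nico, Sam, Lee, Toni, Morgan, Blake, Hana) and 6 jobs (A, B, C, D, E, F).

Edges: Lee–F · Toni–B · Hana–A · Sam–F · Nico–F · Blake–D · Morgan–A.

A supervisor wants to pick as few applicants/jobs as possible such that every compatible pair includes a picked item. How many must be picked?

4

{Toni, Blake, A, F} is a vertex cover of size 4: every edge has an endpoint in this set.
No smaller cover exists because Nico–F, Toni–B, Morgan–A, Blake–D is a matching of size 4, and a cover must include an endpoint of each of these disjoint edges (König's theorem).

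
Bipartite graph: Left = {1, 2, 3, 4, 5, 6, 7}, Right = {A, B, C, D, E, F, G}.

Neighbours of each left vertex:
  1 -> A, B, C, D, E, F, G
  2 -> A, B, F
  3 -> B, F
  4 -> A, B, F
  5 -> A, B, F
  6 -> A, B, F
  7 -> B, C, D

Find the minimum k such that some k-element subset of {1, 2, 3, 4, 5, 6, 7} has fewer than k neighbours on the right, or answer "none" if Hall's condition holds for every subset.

4

Take S = {2, 3, 4, 5}. Its neighbourhood is {A, B, F}, so |N(S)| = 3 < |S| = 4.
Every subset of size less than 4 has at least as many neighbours as members, so 4 is the minimum.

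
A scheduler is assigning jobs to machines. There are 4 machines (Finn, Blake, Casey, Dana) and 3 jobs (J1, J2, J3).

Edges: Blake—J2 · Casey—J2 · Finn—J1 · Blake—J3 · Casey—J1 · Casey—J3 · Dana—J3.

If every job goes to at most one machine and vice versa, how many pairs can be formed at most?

For example, pair Finn–J1, Blake–J2, Casey–J3.
The set {Finn, Blake, Casey, Dana} has only 3 neighbours ({J1, J2, J3}), so by Hall's theorem at most 3 of the 4 machines can be matched.

3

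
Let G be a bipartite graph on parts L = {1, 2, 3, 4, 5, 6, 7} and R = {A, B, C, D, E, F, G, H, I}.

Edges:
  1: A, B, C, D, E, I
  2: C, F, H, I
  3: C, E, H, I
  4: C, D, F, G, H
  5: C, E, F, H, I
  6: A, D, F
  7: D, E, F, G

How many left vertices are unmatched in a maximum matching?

A valid assignment of size 7: 1-A, 2-F, 3-C, 4-G, 5-H, 6-D, 7-E.
All 7 left vertices are matched, so no larger matching exists.
That matches 7 of the 7, leaving 0 unmatched; no matching can do better.

0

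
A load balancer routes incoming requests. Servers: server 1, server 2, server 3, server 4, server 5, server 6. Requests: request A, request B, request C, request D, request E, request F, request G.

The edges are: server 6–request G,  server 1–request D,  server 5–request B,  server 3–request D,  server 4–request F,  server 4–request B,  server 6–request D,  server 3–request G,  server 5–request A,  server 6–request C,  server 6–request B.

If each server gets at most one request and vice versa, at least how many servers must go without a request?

1

One maximum matching: server 1-request D, server 3-request G, server 4-request F, server 5-request A, server 6-request C.
The set {server 2} has only 0 neighbours (∅), so by Hall's theorem at most 5 of the 6 servers can be matched.
That matches 5 of the 6, leaving 1 unmatched; no matching can do better.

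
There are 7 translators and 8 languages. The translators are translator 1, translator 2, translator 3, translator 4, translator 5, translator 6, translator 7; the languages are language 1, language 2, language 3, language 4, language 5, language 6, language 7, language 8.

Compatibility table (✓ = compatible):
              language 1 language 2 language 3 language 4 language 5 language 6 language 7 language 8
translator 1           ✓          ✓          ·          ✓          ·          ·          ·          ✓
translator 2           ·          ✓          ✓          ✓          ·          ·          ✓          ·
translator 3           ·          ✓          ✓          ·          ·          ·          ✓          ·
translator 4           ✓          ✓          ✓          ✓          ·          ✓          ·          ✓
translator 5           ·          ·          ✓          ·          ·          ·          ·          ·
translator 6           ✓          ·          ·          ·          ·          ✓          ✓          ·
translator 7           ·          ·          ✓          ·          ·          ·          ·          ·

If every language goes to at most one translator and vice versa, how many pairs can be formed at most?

6

For example, pair translator 1→language 1, translator 2→language 4, translator 3→language 2, translator 4→language 8, translator 5→language 3, translator 6→language 7.
The set {translator 5, translator 7} has only 1 neighbour ({language 3}), so by Hall's theorem at most 6 of the 7 translators can be matched.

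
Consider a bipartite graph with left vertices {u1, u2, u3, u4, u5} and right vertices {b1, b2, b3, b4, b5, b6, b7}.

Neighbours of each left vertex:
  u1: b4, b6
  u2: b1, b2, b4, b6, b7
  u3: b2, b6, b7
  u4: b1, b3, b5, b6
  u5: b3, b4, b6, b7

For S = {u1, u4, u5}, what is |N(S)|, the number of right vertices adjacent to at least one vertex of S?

6

The union of neighbours of {u1, u4, u5} is {b1, b3, b4, b5, b6, b7}, which has 6 elements.
Since |N(S)| = 6 ≥ |S| = 3, Hall's condition holds for this subset.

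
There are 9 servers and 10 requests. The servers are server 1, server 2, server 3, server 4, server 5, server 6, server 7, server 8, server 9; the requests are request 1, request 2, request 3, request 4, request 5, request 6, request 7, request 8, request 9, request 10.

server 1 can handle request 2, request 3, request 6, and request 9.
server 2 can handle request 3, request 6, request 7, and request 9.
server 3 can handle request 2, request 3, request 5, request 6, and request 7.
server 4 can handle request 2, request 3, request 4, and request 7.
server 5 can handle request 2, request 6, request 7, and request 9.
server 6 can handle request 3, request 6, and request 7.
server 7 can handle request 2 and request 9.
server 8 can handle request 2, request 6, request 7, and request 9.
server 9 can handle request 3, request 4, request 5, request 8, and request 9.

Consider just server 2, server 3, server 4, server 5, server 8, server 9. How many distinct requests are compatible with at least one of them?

The union of neighbours of {server 2, server 3, server 4, server 5, server 8, server 9} is {request 2, request 3, request 4, request 5, request 6, request 7, request 8, request 9}, which has 8 elements.
Since |N(S)| = 8 ≥ |S| = 6, Hall's condition holds for this subset.

8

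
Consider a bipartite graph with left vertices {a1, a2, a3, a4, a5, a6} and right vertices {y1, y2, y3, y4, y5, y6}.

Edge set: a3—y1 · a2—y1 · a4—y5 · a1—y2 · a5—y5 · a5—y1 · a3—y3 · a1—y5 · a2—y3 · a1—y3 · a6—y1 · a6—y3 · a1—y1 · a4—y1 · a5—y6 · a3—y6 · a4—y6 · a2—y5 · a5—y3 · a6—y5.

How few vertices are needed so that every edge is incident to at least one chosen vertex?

A maximum matching has 5 edges (e.g. a1–y2, a2–y1, a3–y6, a4–y5, a5–y3).
By König's theorem the minimum vertex cover has the same size. One such cover is {a1, y1, y3, y5, y6}.

5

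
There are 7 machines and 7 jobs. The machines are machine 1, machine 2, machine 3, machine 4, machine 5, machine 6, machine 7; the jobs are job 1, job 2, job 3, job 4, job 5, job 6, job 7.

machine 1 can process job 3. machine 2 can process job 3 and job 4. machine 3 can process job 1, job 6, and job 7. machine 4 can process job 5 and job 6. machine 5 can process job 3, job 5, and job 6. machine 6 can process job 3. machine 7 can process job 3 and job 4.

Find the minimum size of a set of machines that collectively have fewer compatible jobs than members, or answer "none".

Take S = {machine 1, machine 6}. Its neighbourhood is {job 3}, so |N(S)| = 1 < |S| = 2.
No single vertex violates Hall's condition since each has at least one neighbour, so 2 is the minimum.

2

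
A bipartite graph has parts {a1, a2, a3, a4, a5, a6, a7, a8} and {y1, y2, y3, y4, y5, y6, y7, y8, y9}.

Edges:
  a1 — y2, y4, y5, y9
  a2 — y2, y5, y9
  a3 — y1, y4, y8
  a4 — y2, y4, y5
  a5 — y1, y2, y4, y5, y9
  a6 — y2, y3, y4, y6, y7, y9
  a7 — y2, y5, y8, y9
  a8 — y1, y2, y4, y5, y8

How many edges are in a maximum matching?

For example, pair a1→y2, a2→y9, a3→y1, a4→y5, a5→y4, a6→y7, a7→y8.
The set {a1, a2, a3, a4, a5, a7, a8} has only 6 neighbours ({y1, y2, y4, y5, y8, y9}), so by Hall's theorem at most 7 of the 8 left vertices can be matched.

7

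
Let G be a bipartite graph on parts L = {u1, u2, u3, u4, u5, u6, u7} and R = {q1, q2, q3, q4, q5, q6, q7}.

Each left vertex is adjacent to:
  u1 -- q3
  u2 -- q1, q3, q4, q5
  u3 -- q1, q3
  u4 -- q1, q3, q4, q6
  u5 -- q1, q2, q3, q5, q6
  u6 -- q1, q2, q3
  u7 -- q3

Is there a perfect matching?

The set {u1, u7} has only 1 neighbour ({q3}), so by Hall's theorem at most 6 of the 7 left vertices can be matched.
Hence no matching covers every left vertex.

No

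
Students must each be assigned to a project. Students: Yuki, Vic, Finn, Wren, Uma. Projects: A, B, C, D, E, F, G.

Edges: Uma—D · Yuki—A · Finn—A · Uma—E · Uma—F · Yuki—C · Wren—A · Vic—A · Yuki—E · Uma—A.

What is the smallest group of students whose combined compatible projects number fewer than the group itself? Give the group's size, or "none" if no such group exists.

Take S = {Vic, Finn}. Its neighbourhood is {A}, so |N(S)| = 1 < |S| = 2.
No single vertex violates Hall's condition since each has at least one neighbour, so 2 is the minimum.

2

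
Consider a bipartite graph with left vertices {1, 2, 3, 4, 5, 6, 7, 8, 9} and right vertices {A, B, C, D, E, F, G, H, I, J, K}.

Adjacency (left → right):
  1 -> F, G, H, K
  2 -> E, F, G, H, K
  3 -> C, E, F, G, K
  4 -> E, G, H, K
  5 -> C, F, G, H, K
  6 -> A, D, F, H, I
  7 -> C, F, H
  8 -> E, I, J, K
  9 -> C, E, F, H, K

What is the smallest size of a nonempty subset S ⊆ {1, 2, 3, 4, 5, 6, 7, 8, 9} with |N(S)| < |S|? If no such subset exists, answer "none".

7

Take S = {1, 2, 3, 4, 5, 7, 9}. Its neighbourhood is {C, E, F, G, H, K}, so |N(S)| = 6 < |S| = 7.
Every subset of size less than 7 has at least as many neighbours as members, so 7 is the minimum.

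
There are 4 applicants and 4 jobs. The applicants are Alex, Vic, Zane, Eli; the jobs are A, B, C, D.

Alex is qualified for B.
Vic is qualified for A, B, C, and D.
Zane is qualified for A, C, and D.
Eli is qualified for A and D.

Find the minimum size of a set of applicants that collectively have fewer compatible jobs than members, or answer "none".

none

A matching saturating every applicant exists, for instance Alex→B, Vic→C, Zane→A, Eli→D.
By Hall's marriage theorem, this means |N(S)| ≥ |S| for every subset S, so no violating subset exists.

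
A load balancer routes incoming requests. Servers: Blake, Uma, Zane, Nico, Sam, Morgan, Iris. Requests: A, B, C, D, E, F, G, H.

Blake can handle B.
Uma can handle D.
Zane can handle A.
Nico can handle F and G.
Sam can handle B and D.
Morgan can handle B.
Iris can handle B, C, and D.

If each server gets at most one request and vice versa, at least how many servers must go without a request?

2

A valid assignment of size 5: Blake-B, Uma-D, Zane-A, Nico-F, Iris-C.
The set {Blake, Uma, Sam, Morgan} has only 2 neighbours ({B, D}), so by Hall's theorem at most 5 of the 7 servers can be matched.
That matches 5 of the 7, leaving 2 unmatched; no matching can do better.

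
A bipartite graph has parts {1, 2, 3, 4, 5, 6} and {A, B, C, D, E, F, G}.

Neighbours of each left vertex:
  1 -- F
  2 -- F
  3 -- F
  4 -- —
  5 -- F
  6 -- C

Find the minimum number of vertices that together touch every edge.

A maximum matching has 2 edges (e.g. 1–F, 6–C).
By König's theorem the minimum vertex cover has the same size. One such cover is {6, F}.

2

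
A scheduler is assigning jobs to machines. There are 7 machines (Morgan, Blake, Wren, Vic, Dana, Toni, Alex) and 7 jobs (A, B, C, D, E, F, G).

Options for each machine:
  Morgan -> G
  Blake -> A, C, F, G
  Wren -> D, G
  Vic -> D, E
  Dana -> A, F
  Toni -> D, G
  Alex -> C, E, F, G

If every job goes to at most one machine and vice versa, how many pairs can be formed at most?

For example, pair Morgan-G, Blake-F, Wren-D, Vic-E, Dana-A, Alex-C.
The set {Morgan, Wren, Toni} has only 2 neighbours ({D, G}), so by Hall's theorem at most 6 of the 7 machines can be matched.

6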